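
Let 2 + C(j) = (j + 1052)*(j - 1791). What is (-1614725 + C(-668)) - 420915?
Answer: -2979898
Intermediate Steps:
C(j) = -2 + (-1791 + j)*(1052 + j) (C(j) = -2 + (j + 1052)*(j - 1791) = -2 + (1052 + j)*(-1791 + j) = -2 + (-1791 + j)*(1052 + j))
(-1614725 + C(-668)) - 420915 = (-1614725 + (-1884134 + (-668)² - 739*(-668))) - 420915 = (-1614725 + (-1884134 + 446224 + 493652)) - 420915 = (-1614725 - 944258) - 420915 = -2558983 - 420915 = -2979898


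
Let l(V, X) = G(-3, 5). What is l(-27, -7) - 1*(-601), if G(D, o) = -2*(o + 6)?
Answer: 579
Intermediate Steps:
G(D, o) = -12 - 2*o (G(D, o) = -2*(6 + o) = -12 - 2*o)
l(V, X) = -22 (l(V, X) = -12 - 2*5 = -12 - 10 = -22)
l(-27, -7) - 1*(-601) = -22 - 1*(-601) = -22 + 601 = 579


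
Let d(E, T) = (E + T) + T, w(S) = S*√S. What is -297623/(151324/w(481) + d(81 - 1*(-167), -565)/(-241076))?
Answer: 1760614563113515603494/332708241984458039023 - 314751161569844378192528*√481/332708241984458039023 ≈ -20743.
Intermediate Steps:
w(S) = S^(3/2)
d(E, T) = E + 2*T
-297623/(151324/w(481) + d(81 - 1*(-167), -565)/(-241076)) = -297623/(151324/(481^(3/2)) + ((81 - 1*(-167)) + 2*(-565))/(-241076)) = -297623/(151324/((481*√481)) + ((81 + 167) - 1130)*(-1/241076)) = -297623/(151324*(√481/231361) + (248 - 1130)*(-1/241076)) = -297623/(151324*√481/231361 - 882*(-1/241076)) = -297623/(151324*√481/231361 + 441/120538) = -297623/(441/120538 + 151324*√481/231361)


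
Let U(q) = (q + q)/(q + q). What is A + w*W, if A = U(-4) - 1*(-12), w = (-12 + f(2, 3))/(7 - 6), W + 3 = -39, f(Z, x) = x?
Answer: 391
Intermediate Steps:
U(q) = 1 (U(q) = (2*q)/((2*q)) = (2*q)*(1/(2*q)) = 1)
W = -42 (W = -3 - 39 = -42)
w = -9 (w = (-12 + 3)/(7 - 6) = -9/1 = -9*1 = -9)
A = 13 (A = 1 - 1*(-12) = 1 + 12 = 13)
A + w*W = 13 - 9*(-42) = 13 + 378 = 391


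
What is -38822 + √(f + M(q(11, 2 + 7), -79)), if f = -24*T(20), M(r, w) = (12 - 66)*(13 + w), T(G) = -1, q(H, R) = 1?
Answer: -38822 + 2*√897 ≈ -38762.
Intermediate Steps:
M(r, w) = -702 - 54*w (M(r, w) = -54*(13 + w) = -702 - 54*w)
f = 24 (f = -24*(-1) = 24)
-38822 + √(f + M(q(11, 2 + 7), -79)) = -38822 + √(24 + (-702 - 54*(-79))) = -38822 + √(24 + (-702 + 4266)) = -38822 + √(24 + 3564) = -38822 + √3588 = -38822 + 2*√897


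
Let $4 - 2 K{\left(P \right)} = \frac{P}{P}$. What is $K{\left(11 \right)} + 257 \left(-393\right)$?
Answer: $- \frac{201999}{2} \approx -1.01 \cdot 10^{5}$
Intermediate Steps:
$K{\left(P \right)} = \frac{3}{2}$ ($K{\left(P \right)} = 2 - \frac{P \frac{1}{P}}{2} = 2 - \frac{1}{2} = \frac{3}{2}$)
$K{\left(11 \right)} + 257 \left(-393\right) = \frac{3}{2} + 257 \left(-393\right) = \frac{3}{2} - 101001 = - \frac{201999}{2}$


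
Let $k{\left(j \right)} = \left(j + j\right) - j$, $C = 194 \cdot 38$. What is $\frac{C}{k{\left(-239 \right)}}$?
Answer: $- \frac{7372}{239} \approx -30.845$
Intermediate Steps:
$C = 7372$
$k{\left(j \right)} = j$ ($k{\left(j \right)} = 2 j - j = j$)
$\frac{C}{k{\left(-239 \right)}} = \frac{7372}{-239} = 7372 \left(- \frac{1}{239}\right) = - \frac{7372}{239}$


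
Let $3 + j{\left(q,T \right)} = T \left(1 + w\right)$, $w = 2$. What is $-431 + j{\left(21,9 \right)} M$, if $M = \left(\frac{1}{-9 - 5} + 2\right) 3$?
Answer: $- \frac{2045}{7} \approx -292.14$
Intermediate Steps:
$j{\left(q,T \right)} = -3 + 3 T$ ($j{\left(q,T \right)} = -3 + T \left(1 + 2\right) = -3 + T 3 = -3 + 3 T$)
$M = \frac{81}{14}$ ($M = \left(\frac{1}{-14} + 2\right) 3 = \left(- \frac{1}{14} + 2\right) 3 = \frac{27}{14} \cdot 3 = \frac{81}{14} \approx 5.7857$)
$-431 + j{\left(21,9 \right)} M = -431 + \left(-3 + 3 \cdot 9\right) \frac{81}{14} = -431 + \left(-3 + 27\right) \frac{81}{14} = -431 + 24 \cdot \frac{81}{14} = -431 + \frac{972}{7} = - \frac{2045}{7}$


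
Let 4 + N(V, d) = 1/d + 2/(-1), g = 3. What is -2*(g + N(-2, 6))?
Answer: 17/3 ≈ 5.6667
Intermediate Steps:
N(V, d) = -6 + 1/d (N(V, d) = -4 + (1/d + 2/(-1)) = -4 + (1/d + 2*(-1)) = -4 + (1/d - 2) = -4 + (-2 + 1/d) = -6 + 1/d)
-2*(g + N(-2, 6)) = -2*(3 + (-6 + 1/6)) = -2*(3 + (-6 + ⅙)) = -2*(3 - 35/6) = -2*(-17/6) = 17/3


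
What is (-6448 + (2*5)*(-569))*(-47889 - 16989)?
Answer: 787489164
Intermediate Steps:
(-6448 + (2*5)*(-569))*(-47889 - 16989) = (-6448 + 10*(-569))*(-64878) = (-6448 - 5690)*(-64878) = -12138*(-64878) = 787489164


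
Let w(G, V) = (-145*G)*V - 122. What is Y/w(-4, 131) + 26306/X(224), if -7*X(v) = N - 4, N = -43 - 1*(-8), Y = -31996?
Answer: 775966444/164359 ≈ 4721.2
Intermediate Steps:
w(G, V) = -122 - 145*G*V (w(G, V) = -145*G*V - 122 = -122 - 145*G*V)
N = -35 (N = -43 + 8 = -35)
X(v) = 39/7 (X(v) = -(-35 - 4)/7 = -1/7*(-39) = 39/7)
Y/w(-4, 131) + 26306/X(224) = -31996/(-122 - 145*(-4)*131) + 26306/(39/7) = -31996/(-122 + 75980) + 26306*(7/39) = -31996/75858 + 184142/39 = -31996*1/75858 + 184142/39 = -15998/37929 + 184142/39 = 775966444/164359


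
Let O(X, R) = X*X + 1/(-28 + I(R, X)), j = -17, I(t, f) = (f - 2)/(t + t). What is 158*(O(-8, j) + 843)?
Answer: 67494440/471 ≈ 1.4330e+5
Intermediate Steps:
I(t, f) = (-2 + f)/(2*t) (I(t, f) = (-2 + f)/((2*t)) = (-2 + f)*(1/(2*t)) = (-2 + f)/(2*t))
O(X, R) = X² + 1/(-28 + (-2 + X)/(2*R)) (O(X, R) = X*X + 1/(-28 + (-2 + X)/(2*R)) = X² + 1/(-28 + (-2 + X)/(2*R)))
158*(O(-8, j) + 843) = 158*(((-8)²*(2 - 1*(-8)) - 2*(-17)*(1 - 28*(-8)²))/(2 - 1*(-8) + 56*(-17)) + 843) = 158*((64*(2 + 8) - 2*(-17)*(1 - 28*64))/(2 + 8 - 952) + 843) = 158*((64*10 - 2*(-17)*(1 - 1792))/(-942) + 843) = 158*(-(640 - 2*(-17)*(-1791))/942 + 843) = 158*(-(640 - 60894)/942 + 843) = 158*(-1/942*(-60254) + 843) = 158*(30127/471 + 843) = 158*(427180/471) = 67494440/471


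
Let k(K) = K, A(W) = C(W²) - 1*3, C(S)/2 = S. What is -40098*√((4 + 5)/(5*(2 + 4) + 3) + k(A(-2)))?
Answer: -40098*√638/11 ≈ -92075.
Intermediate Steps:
C(S) = 2*S
A(W) = -3 + 2*W² (A(W) = 2*W² - 1*3 = 2*W² - 3 = -3 + 2*W²)
-40098*√((4 + 5)/(5*(2 + 4) + 3) + k(A(-2))) = -40098*√((4 + 5)/(5*(2 + 4) + 3) + (-3 + 2*(-2)²)) = -40098*√(9/(5*6 + 3) + (-3 + 2*4)) = -40098*√(9/(30 + 3) + (-3 + 8)) = -40098*√(9/33 + 5) = -40098*√(9*(1/33) + 5) = -40098*√(3/11 + 5) = -40098*√638/11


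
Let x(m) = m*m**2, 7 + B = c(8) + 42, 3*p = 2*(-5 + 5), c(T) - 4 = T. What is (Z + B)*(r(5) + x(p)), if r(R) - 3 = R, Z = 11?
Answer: 464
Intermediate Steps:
c(T) = 4 + T
p = 0 (p = (2*(-5 + 5))/3 = (2*0)/3 = (1/3)*0 = 0)
B = 47 (B = -7 + ((4 + 8) + 42) = -7 + (12 + 42) = -7 + 54 = 47)
x(m) = m**3
r(R) = 3 + R
(Z + B)*(r(5) + x(p)) = (11 + 47)*((3 + 5) + 0**3) = 58*(8 + 0) = 58*8 = 464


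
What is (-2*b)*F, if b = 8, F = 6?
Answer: -96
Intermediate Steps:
(-2*b)*F = -2*8*6 = -16*6 = -96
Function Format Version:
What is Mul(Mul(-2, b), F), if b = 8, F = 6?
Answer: -96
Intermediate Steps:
Mul(Mul(-2, b), F) = Mul(Mul(-2, 8), 6) = Mul(-16, 6) = -96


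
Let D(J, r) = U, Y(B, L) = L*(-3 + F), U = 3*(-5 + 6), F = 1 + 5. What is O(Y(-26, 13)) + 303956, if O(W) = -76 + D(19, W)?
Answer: 303883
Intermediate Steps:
F = 6
U = 3 (U = 3*1 = 3)
Y(B, L) = 3*L (Y(B, L) = L*(-3 + 6) = L*3 = 3*L)
D(J, r) = 3
O(W) = -73 (O(W) = -76 + 3 = -73)
O(Y(-26, 13)) + 303956 = -73 + 303956 = 303883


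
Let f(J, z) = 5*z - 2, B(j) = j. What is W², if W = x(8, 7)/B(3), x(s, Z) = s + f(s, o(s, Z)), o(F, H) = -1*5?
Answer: 361/9 ≈ 40.111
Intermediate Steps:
o(F, H) = -5
f(J, z) = -2 + 5*z
x(s, Z) = -27 + s (x(s, Z) = s + (-2 + 5*(-5)) = s + (-2 - 25) = s - 27 = -27 + s)
W = -19/3 (W = (-27 + 8)/3 = -19*⅓ = -19/3 ≈ -6.3333)
W² = (-19/3)² = 361/9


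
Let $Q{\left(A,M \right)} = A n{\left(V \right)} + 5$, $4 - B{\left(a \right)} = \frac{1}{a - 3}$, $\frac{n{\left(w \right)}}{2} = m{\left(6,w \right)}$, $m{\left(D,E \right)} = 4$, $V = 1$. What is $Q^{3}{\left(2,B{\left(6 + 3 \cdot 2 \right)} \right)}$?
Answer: $9261$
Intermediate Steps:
$n{\left(w \right)} = 8$ ($n{\left(w \right)} = 2 \cdot 4 = 8$)
$B{\left(a \right)} = 4 - \frac{1}{-3 + a}$ ($B{\left(a \right)} = 4 - \frac{1}{a - 3} = 4 - \frac{1}{-3 + a}$)
$Q{\left(A,M \right)} = 5 + 8 A$ ($Q{\left(A,M \right)} = A 8 + 5 = 8 A + 5 = 5 + 8 A$)
$Q^{3}{\left(2,B{\left(6 + 3 \cdot 2 \right)} \right)} = \left(5 + 8 \cdot 2\right)^{3} = \left(5 + 16\right)^{3} = 21^{3} = 9261$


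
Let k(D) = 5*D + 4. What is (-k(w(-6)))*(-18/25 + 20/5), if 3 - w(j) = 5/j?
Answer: -5699/75 ≈ -75.987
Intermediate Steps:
w(j) = 3 - 5/j
k(D) = 4 + 5*D
(-k(w(-6)))*(-18/25 + 20/5) = (-(4 + 5*(3 - 5/(-6))))*(-18/25 + 20/5) = (-(4 + 5*(3 - 5*(-⅙))))*(-18*1/25 + 20*(⅕)) = (-(4 + 5*(3 + ⅚)))*(-18/25 + 4) = -(4 + 5*(23/6))*(82/25) = -(4 + 115/6)*(82/25) = -1*139/6*(82/25) = -139/6*82/25 = -5699/75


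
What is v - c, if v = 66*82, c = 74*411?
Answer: -25002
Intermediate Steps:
c = 30414
v = 5412
v - c = 5412 - 1*30414 = 5412 - 30414 = -25002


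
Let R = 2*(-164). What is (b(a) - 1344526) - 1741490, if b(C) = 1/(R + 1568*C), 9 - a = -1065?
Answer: -5195937483263/1683704 ≈ -3.0860e+6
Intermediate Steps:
R = -328
a = 1074 (a = 9 - 1*(-1065) = 9 + 1065 = 1074)
b(C) = 1/(-328 + 1568*C)
(b(a) - 1344526) - 1741490 = (1/(8*(-41 + 196*1074)) - 1344526) - 1741490 = (1/(8*(-41 + 210504)) - 1344526) - 1741490 = ((⅛)/210463 - 1344526) - 1741490 = ((⅛)*(1/210463) - 1344526) - 1741490 = (1/1683704 - 1344526) - 1741490 = -2263783804303/1683704 - 1741490 = -5195937483263/1683704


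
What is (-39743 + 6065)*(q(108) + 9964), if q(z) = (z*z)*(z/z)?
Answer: -728387784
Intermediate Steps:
q(z) = z² (q(z) = z²*1 = z²)
(-39743 + 6065)*(q(108) + 9964) = (-39743 + 6065)*(108² + 9964) = -33678*(11664 + 9964) = -33678*21628 = -728387784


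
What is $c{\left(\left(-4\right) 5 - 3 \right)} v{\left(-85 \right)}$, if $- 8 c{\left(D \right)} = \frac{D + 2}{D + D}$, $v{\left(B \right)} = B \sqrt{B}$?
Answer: $\frac{1785 i \sqrt{85}}{368} \approx 44.72 i$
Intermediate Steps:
$v{\left(B \right)} = B^{\frac{3}{2}}$
$c{\left(D \right)} = - \frac{2 + D}{16 D}$ ($c{\left(D \right)} = - \frac{\left(D + 2\right) \frac{1}{D + D}}{8} = - \frac{\left(2 + D\right) \frac{1}{2 D}}{8} = - \frac{\frac{1}{2} \frac{1}{D} \left(2 + D\right)}{8} = - \frac{2 + D}{16 D}$)
$c{\left(\left(-4\right) 5 - 3 \right)} v{\left(-85 \right)} = \frac{-2 - \left(\left(-4\right) 5 - 3\right)}{16 \left(\left(-4\right) 5 - 3\right)} \left(-85\right)^{\frac{3}{2}} = \frac{-2 - \left(-20 - 3\right)}{16 \left(-20 - 3\right)} \left(- 85 i \sqrt{85}\right) = \frac{-2 - -23}{16 \left(-23\right)} \left(- 85 i \sqrt{85}\right) = \frac{1}{16} \left(- \frac{1}{23}\right) \left(-2 + 23\right) \left(- 85 i \sqrt{85}\right) = \frac{1}{16} \left(- \frac{1}{23}\right) 21 \left(- 85 i \sqrt{85}\right) = - \frac{21 \left(- 85 i \sqrt{85}\right)}{368} = \frac{1785 i \sqrt{85}}{368}$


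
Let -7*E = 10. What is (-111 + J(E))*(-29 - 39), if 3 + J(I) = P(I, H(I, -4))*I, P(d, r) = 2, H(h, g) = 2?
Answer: 55624/7 ≈ 7946.3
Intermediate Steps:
E = -10/7 (E = -⅐*10 = -10/7 ≈ -1.4286)
J(I) = -3 + 2*I
(-111 + J(E))*(-29 - 39) = (-111 + (-3 + 2*(-10/7)))*(-29 - 39) = (-111 + (-3 - 20/7))*(-68) = (-111 - 41/7)*(-68) = -818/7*(-68) = 55624/7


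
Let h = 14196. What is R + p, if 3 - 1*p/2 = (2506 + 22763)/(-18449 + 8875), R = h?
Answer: 68010243/4787 ≈ 14207.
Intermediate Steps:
R = 14196
p = 53991/4787 (p = 6 - 2*(2506 + 22763)/(-18449 + 8875) = 6 - 50538/(-9574) = 6 - 50538*(-1)/9574 = 6 - 2*(-25269/9574) = 6 + 25269/4787 = 53991/4787 ≈ 11.279)
R + p = 14196 + 53991/4787 = 68010243/4787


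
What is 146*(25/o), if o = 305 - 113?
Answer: 1825/96 ≈ 19.010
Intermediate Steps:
o = 192
146*(25/o) = 146*(25/192) = 1825/96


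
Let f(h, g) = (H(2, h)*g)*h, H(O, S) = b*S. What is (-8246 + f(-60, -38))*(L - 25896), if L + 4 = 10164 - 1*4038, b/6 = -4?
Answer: -64758940396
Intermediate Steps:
b = -24 (b = 6*(-4) = -24)
H(O, S) = -24*S
L = 6122 (L = -4 + (10164 - 1*4038) = -4 + (10164 - 4038) = -4 + 6126 = 6122)
f(h, g) = -24*g*h² (f(h, g) = ((-24*h)*g)*h = (-24*g*h)*h = -24*g*h²)
(-8246 + f(-60, -38))*(L - 25896) = (-8246 - 24*(-38)*(-60)²)*(6122 - 25896) = (-8246 - 24*(-38)*3600)*(-19774) = (-8246 + 3283200)*(-19774) = 3274954*(-19774) = -64758940396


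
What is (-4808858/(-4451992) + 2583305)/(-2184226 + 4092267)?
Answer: 5750429001209/4247291633836 ≈ 1.3539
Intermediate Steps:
(-4808858/(-4451992) + 2583305)/(-2184226 + 4092267) = (-4808858*(-1/4451992) + 2583305)/1908041 = (2404429/2225996 + 2583305)*(1/1908041) = (5750429001209/2225996)*(1/1908041) = 5750429001209/4247291633836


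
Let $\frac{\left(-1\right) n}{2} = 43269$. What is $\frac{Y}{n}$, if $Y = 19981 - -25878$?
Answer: $- \frac{45859}{86538} \approx -0.52993$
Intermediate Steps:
$n = -86538$ ($n = \left(-2\right) 43269 = -86538$)
$Y = 45859$ ($Y = 19981 + 25878 = 45859$)
$\frac{Y}{n} = \frac{45859}{-86538} = 45859 \left(- \frac{1}{86538}\right) = - \frac{45859}{86538}$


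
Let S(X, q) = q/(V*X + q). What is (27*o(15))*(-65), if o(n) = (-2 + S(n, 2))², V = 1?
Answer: -1797120/289 ≈ -6218.4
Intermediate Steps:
S(X, q) = q/(X + q) (S(X, q) = q/(1*X + q) = q/(X + q))
o(n) = (-2 + 2/(2 + n))² (o(n) = (-2 + 2/(n + 2))² = (-2 + 2/(2 + n))²)
(27*o(15))*(-65) = (27*(4*(1 + 15)²/(2 + 15)²))*(-65) = (27*(4*16²/17²))*(-65) = (27*(4*256*(1/289)))*(-65) = (27*(1024/289))*(-65) = (27648/289)*(-65) = -1797120/289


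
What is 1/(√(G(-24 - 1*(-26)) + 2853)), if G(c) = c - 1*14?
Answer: √2841/2841 ≈ 0.018761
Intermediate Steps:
G(c) = -14 + c (G(c) = c - 14 = -14 + c)
1/(√(G(-24 - 1*(-26)) + 2853)) = 1/(√((-14 + (-24 - 1*(-26))) + 2853)) = 1/(√((-14 + (-24 + 26)) + 2853)) = 1/(√((-14 + 2) + 2853)) = 1/(√(-12 + 2853)) = 1/(√2841) = √2841/2841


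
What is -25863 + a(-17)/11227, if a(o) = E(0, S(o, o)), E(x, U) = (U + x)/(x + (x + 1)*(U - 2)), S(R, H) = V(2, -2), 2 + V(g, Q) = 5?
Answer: -290363898/11227 ≈ -25863.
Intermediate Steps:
V(g, Q) = 3 (V(g, Q) = -2 + 5 = 3)
S(R, H) = 3
E(x, U) = (U + x)/(x + (1 + x)*(-2 + U))
a(o) = 3 (a(o) = (3 + 0)/(-2 + 3 - 1*0 + 3*0) = 3/(-2 + 3 + 0 + 0) = 3/1 = 1*3 = 3)
-25863 + a(-17)/11227 = -25863 + 3/11227 = -290363898/11227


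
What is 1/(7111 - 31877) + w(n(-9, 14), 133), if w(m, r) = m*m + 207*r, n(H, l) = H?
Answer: 683838791/24766 ≈ 27612.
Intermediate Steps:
w(m, r) = m**2 + 207*r
1/(7111 - 31877) + w(n(-9, 14), 133) = 1/(7111 - 31877) + ((-9)**2 + 207*133) = 1/(-24766) + (81 + 27531) = -1/24766 + 27612 = 683838791/24766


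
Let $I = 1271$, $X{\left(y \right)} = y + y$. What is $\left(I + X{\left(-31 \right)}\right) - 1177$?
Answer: $32$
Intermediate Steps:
$X{\left(y \right)} = 2 y$
$\left(I + X{\left(-31 \right)}\right) - 1177 = \left(1271 + 2 \left(-31\right)\right) - 1177 = \left(1271 - 62\right) - 1177 = 1209 - 1177 = 32$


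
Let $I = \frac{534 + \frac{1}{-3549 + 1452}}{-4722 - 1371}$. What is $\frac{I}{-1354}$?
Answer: $\frac{1119797}{17300086434} \approx 6.4728 \cdot 10^{-5}$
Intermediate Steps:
$I = - \frac{1119797}{12777021}$ ($I = \frac{534 + \frac{1}{-2097}}{-6093} = \left(534 - \frac{1}{2097}\right) \left(- \frac{1}{6093}\right) = \frac{1119797}{2097} \left(- \frac{1}{6093}\right) = - \frac{1119797}{12777021} \approx -0.087641$)
$\frac{I}{-1354} = - \frac{1119797}{12777021 \left(-1354\right)} = \left(- \frac{1119797}{12777021}\right) \left(- \frac{1}{1354}\right) = \frac{1119797}{17300086434}$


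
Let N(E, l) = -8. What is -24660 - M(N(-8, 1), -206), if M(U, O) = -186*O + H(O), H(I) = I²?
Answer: -105412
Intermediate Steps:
M(U, O) = O² - 186*O (M(U, O) = -186*O + O² = O² - 186*O)
-24660 - M(N(-8, 1), -206) = -24660 - (-206)*(-186 - 206) = -24660 - (-206)*(-392) = -24660 - 1*80752 = -24660 - 80752 = -105412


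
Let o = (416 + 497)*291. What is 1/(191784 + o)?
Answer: 1/457467 ≈ 2.1859e-6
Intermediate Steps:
o = 265683 (o = 913*291 = 265683)
1/(191784 + o) = 1/(191784 + 265683) = 1/457467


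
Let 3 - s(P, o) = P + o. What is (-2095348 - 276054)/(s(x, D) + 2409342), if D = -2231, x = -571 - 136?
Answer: -2371402/2412283 ≈ -0.98305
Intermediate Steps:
x = -707
s(P, o) = 3 - P - o (s(P, o) = 3 - (P + o) = 3 + (-P - o) = 3 - P - o)
(-2095348 - 276054)/(s(x, D) + 2409342) = (-2095348 - 276054)/((3 - 1*(-707) - 1*(-2231)) + 2409342) = -2371402/((3 + 707 + 2231) + 2409342) = -2371402/(2941 + 2409342) = -2371402/2412283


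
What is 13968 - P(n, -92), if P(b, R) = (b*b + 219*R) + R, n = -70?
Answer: 29308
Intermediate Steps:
P(b, R) = b² + 220*R (P(b, R) = (b² + 219*R) + R = b² + 220*R)
13968 - P(n, -92) = 13968 - ((-70)² + 220*(-92)) = 13968 - (4900 - 20240) = 13968 - 1*(-15340) = 13968 + 15340 = 29308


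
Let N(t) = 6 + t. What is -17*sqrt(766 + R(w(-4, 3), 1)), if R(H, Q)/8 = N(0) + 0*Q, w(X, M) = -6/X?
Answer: -17*sqrt(814) ≈ -485.02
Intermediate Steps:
R(H, Q) = 48 (R(H, Q) = 8*((6 + 0) + 0*Q) = 8*(6 + 0) = 8*6 = 48)
-17*sqrt(766 + R(w(-4, 3), 1)) = -17*sqrt(766 + 48) = -17*sqrt(814)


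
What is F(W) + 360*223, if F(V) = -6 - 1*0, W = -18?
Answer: 80274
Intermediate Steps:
F(V) = -6 (F(V) = -6 + 0 = -6)
F(W) + 360*223 = -6 + 360*223 = -6 + 80280 = 80274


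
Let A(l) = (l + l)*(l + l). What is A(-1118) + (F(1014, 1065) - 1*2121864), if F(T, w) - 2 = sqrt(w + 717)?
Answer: 2877834 + 9*sqrt(22) ≈ 2.8779e+6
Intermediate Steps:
F(T, w) = 2 + sqrt(717 + w) (F(T, w) = 2 + sqrt(w + 717) = 2 + sqrt(717 + w))
A(l) = 4*l**2 (A(l) = (2*l)*(2*l) = 4*l**2)
A(-1118) + (F(1014, 1065) - 1*2121864) = 4*(-1118)**2 + ((2 + sqrt(717 + 1065)) - 1*2121864) = 4*1249924 + ((2 + sqrt(1782)) - 2121864) = 4999696 + ((2 + 9*sqrt(22)) - 2121864) = 4999696 + (-2121862 + 9*sqrt(22)) = 2877834 + 9*sqrt(22)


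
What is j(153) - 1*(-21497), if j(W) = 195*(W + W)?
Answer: 81167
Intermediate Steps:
j(W) = 390*W (j(W) = 195*(2*W) = 390*W)
j(153) - 1*(-21497) = 390*153 - 1*(-21497) = 59670 + 21497 = 81167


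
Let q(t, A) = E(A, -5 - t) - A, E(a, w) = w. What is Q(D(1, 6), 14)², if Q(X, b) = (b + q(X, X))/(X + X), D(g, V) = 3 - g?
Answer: 25/16 ≈ 1.5625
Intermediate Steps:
q(t, A) = -5 - A - t (q(t, A) = (-5 - t) - A = -5 - A - t)
Q(X, b) = (-5 + b - 2*X)/(2*X) (Q(X, b) = (b + (-5 - X - X))/(X + X) = (b + (-5 - 2*X))/((2*X)) = (-5 + b - 2*X)*(1/(2*X)) = (-5 + b - 2*X)/(2*X))
Q(D(1, 6), 14)² = ((-5 + 14 - 2*(3 - 1*1))/(2*(3 - 1*1)))² = ((-5 + 14 - 2*(3 - 1))/(2*(3 - 1)))² = ((½)*(-5 + 14 - 2*2)/2)² = ((½)*(½)*(-5 + 14 - 4))² = ((½)*(½)*5)² = (5/4)² = 25/16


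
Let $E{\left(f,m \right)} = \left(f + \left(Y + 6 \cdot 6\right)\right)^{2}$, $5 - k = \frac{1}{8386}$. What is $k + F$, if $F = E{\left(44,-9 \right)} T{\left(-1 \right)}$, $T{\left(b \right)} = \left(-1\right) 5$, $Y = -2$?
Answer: $- \frac{255060191}{8386} \approx -30415.0$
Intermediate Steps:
$T{\left(b \right)} = -5$
$k = \frac{41929}{8386}$ ($k = 5 - \frac{1}{8386} = \frac{41929}{8386} \approx 4.9999$)
$E{\left(f,m \right)} = \left(34 + f\right)^{2}$ ($E{\left(f,m \right)} = \left(f + \left(-2 + 6 \cdot 6\right)\right)^{2} = \left(f + \left(-2 + 36\right)\right)^{2} = \left(f + 34\right)^{2} = \left(34 + f\right)^{2}$)
$F = -30420$ ($F = \left(34 + 44\right)^{2} \left(-5\right) = 78^{2} \left(-5\right) = 6084 \left(-5\right) = -30420$)
$k + F = \frac{41929}{8386} - 30420 = - \frac{255060191}{8386}$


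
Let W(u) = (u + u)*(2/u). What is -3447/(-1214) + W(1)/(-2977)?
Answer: 10256863/3614078 ≈ 2.8380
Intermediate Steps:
W(u) = 4 (W(u) = (2*u)*(2/u) = 4)
-3447/(-1214) + W(1)/(-2977) = -3447/(-1214) + 4/(-2977) = -3447*(-1/1214) + 4*(-1/2977) = 3447/1214 - 4/2977 = 10256863/3614078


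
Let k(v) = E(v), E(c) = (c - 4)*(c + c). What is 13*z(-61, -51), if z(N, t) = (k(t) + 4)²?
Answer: 409720948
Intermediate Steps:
E(c) = 2*c*(-4 + c) (E(c) = (-4 + c)*(2*c) = 2*c*(-4 + c))
k(v) = 2*v*(-4 + v)
z(N, t) = (4 + 2*t*(-4 + t))² (z(N, t) = (2*t*(-4 + t) + 4)² = (4 + 2*t*(-4 + t))²)
13*z(-61, -51) = 13*(4*(2 - 51*(-4 - 51))²) = 13*(4*(2 - 51*(-55))²) = 13*(4*(2 + 2805)²) = 13*(4*2807²) = 13*(4*7879249) = 13*31516996 = 409720948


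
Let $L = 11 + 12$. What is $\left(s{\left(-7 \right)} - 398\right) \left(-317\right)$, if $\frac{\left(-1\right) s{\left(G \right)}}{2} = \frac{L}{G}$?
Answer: $\frac{868580}{7} \approx 1.2408 \cdot 10^{5}$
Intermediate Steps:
$L = 23$
$s{\left(G \right)} = - \frac{46}{G}$ ($s{\left(G \right)} = - 2 \frac{23}{G} = - \frac{46}{G}$)
$\left(s{\left(-7 \right)} - 398\right) \left(-317\right) = \left(- \frac{46}{-7} - 398\right) \left(-317\right) = \left(\left(-46\right) \left(- \frac{1}{7}\right) - 398\right) \left(-317\right) = \left(\frac{46}{7} - 398\right) \left(-317\right) = \left(- \frac{2740}{7}\right) \left(-317\right) = \frac{868580}{7}$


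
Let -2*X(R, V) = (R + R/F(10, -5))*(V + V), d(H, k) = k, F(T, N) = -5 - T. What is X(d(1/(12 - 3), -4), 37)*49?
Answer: 101528/15 ≈ 6768.5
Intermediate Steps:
X(R, V) = -14*R*V/15 (X(R, V) = -(R + R/(-5 - 1*10))*(V + V)/2 = -(R + R/(-5 - 10))*2*V/2 = -(R + R/(-15))*2*V/2 = -(R + R*(-1/15))*2*V/2 = -(R - R/15)*2*V/2 = -14*R/15*2*V/2 = -14*R*V/15)
X(d(1/(12 - 3), -4), 37)*49 = -14/15*(-4)*37*49 = (2072/15)*49 = 101528/15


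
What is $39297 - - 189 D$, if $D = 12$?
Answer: $41565$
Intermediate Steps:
$39297 - - 189 D = 39297 - \left(-189\right) 12 = 39297 - -2268 = 39297 + 2268 = 41565$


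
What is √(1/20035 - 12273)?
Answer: I*√4926397214390/20035 ≈ 110.78*I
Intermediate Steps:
√(1/20035 - 12273) = √(-245889554/20035) = I*√4926397214390/20035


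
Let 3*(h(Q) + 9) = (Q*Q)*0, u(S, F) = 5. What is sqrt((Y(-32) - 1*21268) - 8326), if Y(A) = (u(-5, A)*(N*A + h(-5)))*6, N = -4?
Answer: 2*I*sqrt(6506) ≈ 161.32*I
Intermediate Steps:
h(Q) = -9 (h(Q) = -9 + ((Q*Q)*0)/3 = -9 + (Q**2*0)/3 = -9 + (1/3)*0 = -9 + 0 = -9)
Y(A) = -270 - 120*A (Y(A) = (5*(-4*A - 9))*6 = (5*(-9 - 4*A))*6 = (-45 - 20*A)*6 = -270 - 120*A)
sqrt((Y(-32) - 1*21268) - 8326) = sqrt(((-270 - 120*(-32)) - 1*21268) - 8326) = sqrt(((-270 + 3840) - 21268) - 8326) = sqrt((3570 - 21268) - 8326) = sqrt(-17698 - 8326) = sqrt(-26024) = 2*I*sqrt(6506)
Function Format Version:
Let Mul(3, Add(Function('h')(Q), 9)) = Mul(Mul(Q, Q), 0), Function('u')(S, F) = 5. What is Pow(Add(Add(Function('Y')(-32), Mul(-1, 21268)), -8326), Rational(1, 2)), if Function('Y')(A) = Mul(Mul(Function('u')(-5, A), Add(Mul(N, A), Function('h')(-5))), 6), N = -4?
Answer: Mul(2, I, Pow(6506, Rational(1, 2))) ≈ Mul(161.32, I)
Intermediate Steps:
Function('h')(Q) = -9 (Function('h')(Q) = Add(-9, Mul(Rational(1, 3), Mul(Mul(Q, Q), 0))) = Add(-9, Mul(Rational(1, 3), Mul(Pow(Q, 2), 0))) = Add(-9, Mul(Rational(1, 3), 0)) = Add(-9, 0) = -9)
Function('Y')(A) = Add(-270, Mul(-120, A)) (Function('Y')(A) = Mul(Mul(5, Add(Mul(-4, A), -9)), 6) = Mul(Mul(5, Add(-9, Mul(-4, A))), 6) = Mul(Add(-45, Mul(-20, A)), 6) = Add(-270, Mul(-120, A)))
Pow(Add(Add(Function('Y')(-32), Mul(-1, 21268)), -8326), Rational(1, 2)) = Pow(Add(Add(Add(-270, Mul(-120, -32)), Mul(-1, 21268)), -8326), Rational(1, 2)) = Pow(Add(Add(Add(-270, 3840), -21268), -8326), Rational(1, 2)) = Pow(Add(Add(3570, -21268), -8326), Rational(1, 2)) = Pow(Add(-17698, -8326), Rational(1, 2)) = Pow(-26024, Rational(1, 2)) = Mul(2, I, Pow(6506, Rational(1, 2)))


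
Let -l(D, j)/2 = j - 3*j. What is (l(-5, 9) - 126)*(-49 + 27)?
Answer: 1980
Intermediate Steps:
l(D, j) = 4*j (l(D, j) = -2*(j - 3*j) = -(-4)*j = 4*j)
(l(-5, 9) - 126)*(-49 + 27) = (4*9 - 126)*(-49 + 27) = (36 - 126)*(-22) = -90*(-22) = 1980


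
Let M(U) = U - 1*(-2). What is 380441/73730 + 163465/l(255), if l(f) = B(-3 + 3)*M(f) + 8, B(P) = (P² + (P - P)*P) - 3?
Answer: -11761997967/56255990 ≈ -209.08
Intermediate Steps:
M(U) = 2 + U (M(U) = U + 2 = 2 + U)
B(P) = -3 + P² (B(P) = (P² + 0*P) - 3 = (P² + 0) - 3 = P² - 3 = -3 + P²)
l(f) = 2 - 3*f (l(f) = (-3 + (-3 + 3)²)*(2 + f) + 8 = (-3 + 0²)*(2 + f) + 8 = (-3 + 0)*(2 + f) + 8 = -3*(2 + f) + 8 = (-6 - 3*f) + 8 = 2 - 3*f)
380441/73730 + 163465/l(255) = 380441/73730 + 163465/(2 - 3*255) = 380441*(1/73730) + 163465/(2 - 765) = 380441/73730 + 163465/(-763) = 380441/73730 + 163465*(-1/763) = 380441/73730 - 163465/763 = -11761997967/56255990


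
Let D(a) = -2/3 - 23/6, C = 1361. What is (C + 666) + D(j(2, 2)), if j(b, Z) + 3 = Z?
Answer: 4045/2 ≈ 2022.5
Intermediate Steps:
j(b, Z) = -3 + Z
D(a) = -9/2 (D(a) = -2*⅓ - 23*⅙ = -⅔ - 23/6 = -9/2)
(C + 666) + D(j(2, 2)) = (1361 + 666) - 9/2 = 2027 - 9/2 = 4045/2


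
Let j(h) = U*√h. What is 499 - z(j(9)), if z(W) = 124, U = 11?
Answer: 375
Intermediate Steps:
j(h) = 11*√h
499 - z(j(9)) = 499 - 1*124 = 499 - 124 = 375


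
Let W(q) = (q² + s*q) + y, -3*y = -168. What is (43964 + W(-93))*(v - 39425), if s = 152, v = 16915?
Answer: -867377830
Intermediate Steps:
y = 56 (y = -⅓*(-168) = 56)
W(q) = 56 + q² + 152*q (W(q) = (q² + 152*q) + 56 = 56 + q² + 152*q)
(43964 + W(-93))*(v - 39425) = (43964 + (56 + (-93)² + 152*(-93)))*(16915 - 39425) = (43964 + (56 + 8649 - 14136))*(-22510) = (43964 - 5431)*(-22510) = 38533*(-22510) = -867377830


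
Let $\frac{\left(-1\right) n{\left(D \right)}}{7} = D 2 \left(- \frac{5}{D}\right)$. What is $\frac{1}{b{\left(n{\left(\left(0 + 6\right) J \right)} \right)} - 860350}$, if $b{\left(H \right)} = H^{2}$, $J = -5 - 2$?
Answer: $- \frac{1}{855450} \approx -1.169 \cdot 10^{-6}$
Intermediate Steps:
$J = -7$ ($J = -5 - 2 = -7$)
$n{\left(D \right)} = 70$ ($n{\left(D \right)} = - 7 D 2 \left(- \frac{5}{D}\right) = - 7 \cdot 2 D \left(- \frac{5}{D}\right) = \left(-7\right) \left(-10\right) = 70$)
$\frac{1}{b{\left(n{\left(\left(0 + 6\right) J \right)} \right)} - 860350} = \frac{1}{70^{2} - 860350} = \frac{1}{4900 - 860350} = \frac{1}{-855450} = - \frac{1}{855450}$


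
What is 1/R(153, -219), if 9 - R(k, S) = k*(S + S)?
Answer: 1/67023 ≈ 1.4920e-5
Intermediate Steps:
R(k, S) = 9 - 2*S*k (R(k, S) = 9 - k*(S + S) = 9 - k*2*S = 9 - 2*S*k)
1/R(153, -219) = 1/(9 - 2*(-219)*153) = 1/(9 + 67014) = 1/67023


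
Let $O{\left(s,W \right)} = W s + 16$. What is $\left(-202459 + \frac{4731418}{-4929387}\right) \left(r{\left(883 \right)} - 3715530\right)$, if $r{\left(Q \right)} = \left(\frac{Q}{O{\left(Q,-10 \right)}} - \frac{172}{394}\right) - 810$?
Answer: $\frac{6440014373185037911155425}{8559180552546} \approx 7.5241 \cdot 10^{11}$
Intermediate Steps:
$O{\left(s,W \right)} = 16 + W s$
$r{\left(Q \right)} = - \frac{159656}{197} + \frac{Q}{16 - 10 Q}$ ($r{\left(Q \right)} = \left(\frac{Q}{16 - 10 Q} - \frac{172}{394}\right) - 810 = \left(\frac{Q}{16 - 10 Q} - \frac{86}{197}\right) - 810 = \left(- \frac{86}{197} + \frac{Q}{16 - 10 Q}\right) - 810 = - \frac{159656}{197} + \frac{Q}{16 - 10 Q}$)
$\left(-202459 + \frac{4731418}{-4929387}\right) \left(r{\left(883 \right)} - 3715530\right) = \left(-202459 + \frac{4731418}{-4929387}\right) \left(\frac{2554496 - 1409936431}{394 \left(-8 + 5 \cdot 883\right)} - 3715530\right) = \left(-202459 + 4731418 \left(- \frac{1}{4929387}\right)\right) \left(\frac{2554496 - 1409936431}{394 \left(-8 + 4415\right)} - 3715530\right) = \left(-202459 - \frac{4731418}{4929387}\right) \left(\frac{1}{394} \cdot \frac{1}{4407} \left(-1407381935\right) - 3715530\right) = - \frac{998003494051 \left(\frac{1}{394} \cdot \frac{1}{4407} \left(-1407381935\right) - 3715530\right)}{4929387} = - \frac{998003494051 \left(- \frac{1407381935}{1736358} - 3715530\right)}{4929387} = \left(- \frac{998003494051}{4929387}\right) \left(- \frac{6452897621675}{1736358}\right) = \frac{6440014373185037911155425}{8559180552546}$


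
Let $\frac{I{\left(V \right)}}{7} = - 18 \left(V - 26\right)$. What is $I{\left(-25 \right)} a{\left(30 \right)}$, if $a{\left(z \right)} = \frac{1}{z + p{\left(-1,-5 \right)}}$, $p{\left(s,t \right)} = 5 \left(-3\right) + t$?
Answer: $\frac{3213}{5} \approx 642.6$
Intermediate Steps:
$p{\left(s,t \right)} = -15 + t$
$I{\left(V \right)} = 3276 - 126 V$ ($I{\left(V \right)} = 7 \left(- 18 \left(V - 26\right)\right) = 7 \left(- 18 \left(-26 + V\right)\right) = 7 \left(468 - 18 V\right) = 3276 - 126 V$)
$a{\left(z \right)} = \frac{1}{-20 + z}$ ($a{\left(z \right)} = \frac{1}{z - 20} = \frac{1}{-20 + z}$)
$I{\left(-25 \right)} a{\left(30 \right)} = \frac{3276 - -3150}{-20 + 30} = \frac{3276 + 3150}{10} = 6426 \cdot \frac{1}{10} = \frac{3213}{5}$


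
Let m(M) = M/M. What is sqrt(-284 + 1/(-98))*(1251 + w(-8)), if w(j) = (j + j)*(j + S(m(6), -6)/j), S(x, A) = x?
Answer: 1381*I*sqrt(55666)/14 ≈ 23273.0*I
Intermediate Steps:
m(M) = 1
w(j) = 2*j*(j + 1/j) (w(j) = (j + j)*(j + 1/j) = (2*j)*(j + 1/j) = 2*j*(j + 1/j))
sqrt(-284 + 1/(-98))*(1251 + w(-8)) = sqrt(-284 + 1/(-98))*(1251 + (2 + 2*(-8)**2)) = sqrt(-284 - 1/98)*(1251 + (2 + 2*64)) = sqrt(-27833/98)*(1251 + (2 + 128)) = (I*sqrt(55666)/14)*(1251 + 130) = (I*sqrt(55666)/14)*1381 = 1381*I*sqrt(55666)/14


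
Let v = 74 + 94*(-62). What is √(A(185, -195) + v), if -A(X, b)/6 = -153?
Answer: 2*I*√1209 ≈ 69.541*I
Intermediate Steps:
A(X, b) = 918 (A(X, b) = -6*(-153) = 918)
v = -5754 (v = 74 - 5828 = -5754)
√(A(185, -195) + v) = √(918 - 5754) = √(-4836) = 2*I*√1209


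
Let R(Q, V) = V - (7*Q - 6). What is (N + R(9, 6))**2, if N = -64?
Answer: 13225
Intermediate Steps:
R(Q, V) = 6 + V - 7*Q (R(Q, V) = V - (-6 + 7*Q) = V + (6 - 7*Q) = 6 + V - 7*Q)
(N + R(9, 6))**2 = (-64 + (6 + 6 - 7*9))**2 = (-64 + (6 + 6 - 63))**2 = (-64 - 51)**2 = (-115)**2 = 13225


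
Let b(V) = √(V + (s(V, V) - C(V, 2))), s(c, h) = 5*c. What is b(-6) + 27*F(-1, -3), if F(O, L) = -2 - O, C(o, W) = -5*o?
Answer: -27 + I*√66 ≈ -27.0 + 8.124*I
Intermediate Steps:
b(V) = √11*√V (b(V) = √(V + (5*V - (-5)*V)) = √(V + (5*V + 5*V)) = √(V + 10*V) = √(11*V) = √11*√V)
b(-6) + 27*F(-1, -3) = √11*√(-6) + 27*(-2 - 1*(-1)) = √11*(I*√6) + 27*(-2 + 1) = I*√66 + 27*(-1) = I*√66 - 27 = -27 + I*√66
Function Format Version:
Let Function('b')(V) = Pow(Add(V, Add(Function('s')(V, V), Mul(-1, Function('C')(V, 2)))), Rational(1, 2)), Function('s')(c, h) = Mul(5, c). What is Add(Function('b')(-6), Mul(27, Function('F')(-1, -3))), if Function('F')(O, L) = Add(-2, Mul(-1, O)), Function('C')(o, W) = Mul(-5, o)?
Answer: Add(-27, Mul(I, Pow(66, Rational(1, 2)))) ≈ Add(-27.000, Mul(8.1240, I))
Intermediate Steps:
Function('b')(V) = Mul(Pow(11, Rational(1, 2)), Pow(V, Rational(1, 2))) (Function('b')(V) = Pow(Add(V, Add(Mul(5, V), Mul(-1, Mul(-5, V)))), Rational(1, 2)) = Pow(Add(V, Add(Mul(5, V), Mul(5, V))), Rational(1, 2)) = Pow(Add(V, Mul(10, V)), Rational(1, 2)) = Pow(Mul(11, V), Rational(1, 2)) = Mul(Pow(11, Rational(1, 2)), Pow(V, Rational(1, 2))))
Add(Function('b')(-6), Mul(27, Function('F')(-1, -3))) = Add(Mul(Pow(11, Rational(1, 2)), Pow(-6, Rational(1, 2))), Mul(27, Add(-2, Mul(-1, -1)))) = Add(Mul(Pow(11, Rational(1, 2)), Mul(I, Pow(6, Rational(1, 2)))), Mul(27, Add(-2, 1))) = Add(Mul(I, Pow(66, Rational(1, 2))), Mul(27, -1)) = Add(Mul(I, Pow(66, Rational(1, 2))), -27) = Add(-27, Mul(I, Pow(66, Rational(1, 2))))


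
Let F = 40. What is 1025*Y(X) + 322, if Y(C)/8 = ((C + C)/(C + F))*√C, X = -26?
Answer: 322 - 213200*I*√26/7 ≈ 322.0 - 1.553e+5*I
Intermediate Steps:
Y(C) = 16*C^(3/2)/(40 + C) (Y(C) = 8*(((C + C)/(C + 40))*√C) = 8*(((2*C)/(40 + C))*√C) = 8*((2*C/(40 + C))*√C) = 8*(2*C^(3/2)/(40 + C)) = 16*C^(3/2)/(40 + C))
1025*Y(X) + 322 = 1025*(16*(-26)^(3/2)/(40 - 26)) + 322 = 1025*(16*(-26*I*√26)/14) + 322 = 1025*(16*(-26*I*√26)*(1/14)) + 322 = 1025*(-208*I*√26/7) + 322 = -213200*I*√26/7 + 322 = 322 - 213200*I*√26/7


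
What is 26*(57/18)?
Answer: 247/3 ≈ 82.333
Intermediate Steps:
26*(57/18) = 26*(57*(1/18)) = 26*(19/6) = 247/3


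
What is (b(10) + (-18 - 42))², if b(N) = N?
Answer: 2500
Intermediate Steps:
(b(10) + (-18 - 42))² = (10 + (-18 - 42))² = (10 - 60)² = (-50)² = 2500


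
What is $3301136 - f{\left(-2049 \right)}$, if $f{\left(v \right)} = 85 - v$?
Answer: $3299002$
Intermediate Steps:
$3301136 - f{\left(-2049 \right)} = 3301136 - \left(85 - -2049\right) = 3301136 - \left(85 + 2049\right) = 3301136 - 2134 = 3299002$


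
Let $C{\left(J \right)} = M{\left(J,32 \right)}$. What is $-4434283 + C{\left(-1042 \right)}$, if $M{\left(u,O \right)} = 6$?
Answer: $-4434277$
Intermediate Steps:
$C{\left(J \right)} = 6$
$-4434283 + C{\left(-1042 \right)} = -4434283 + 6 = -4434277$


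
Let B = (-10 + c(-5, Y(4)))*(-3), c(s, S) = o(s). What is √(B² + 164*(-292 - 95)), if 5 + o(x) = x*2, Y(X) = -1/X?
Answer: 3*I*√6427 ≈ 240.51*I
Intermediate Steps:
o(x) = -5 + 2*x (o(x) = -5 + x*2 = -5 + 2*x)
c(s, S) = -5 + 2*s
B = 75 (B = (-10 + (-5 + 2*(-5)))*(-3) = (-10 + (-5 - 10))*(-3) = (-10 - 15)*(-3) = -25*(-3) = 75)
√(B² + 164*(-292 - 95)) = √(75² + 164*(-292 - 95)) = √(5625 + 164*(-387)) = √(5625 - 63468) = √(-57843) = 3*I*√6427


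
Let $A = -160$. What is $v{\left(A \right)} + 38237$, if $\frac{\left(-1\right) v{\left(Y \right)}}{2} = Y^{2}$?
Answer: $-12963$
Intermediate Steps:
$v{\left(Y \right)} = - 2 Y^{2}$
$v{\left(A \right)} + 38237 = - 2 \left(-160\right)^{2} + 38237 = \left(-2\right) 25600 + 38237 = -51200 + 38237 = -12963$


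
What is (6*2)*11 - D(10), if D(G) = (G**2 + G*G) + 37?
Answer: -105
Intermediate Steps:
D(G) = 37 + 2*G**2 (D(G) = (G**2 + G**2) + 37 = 2*G**2 + 37 = 37 + 2*G**2)
(6*2)*11 - D(10) = (6*2)*11 - (37 + 2*10**2) = 12*11 - (37 + 2*100) = 132 - (37 + 200) = 132 - 1*237 = 132 - 237 = -105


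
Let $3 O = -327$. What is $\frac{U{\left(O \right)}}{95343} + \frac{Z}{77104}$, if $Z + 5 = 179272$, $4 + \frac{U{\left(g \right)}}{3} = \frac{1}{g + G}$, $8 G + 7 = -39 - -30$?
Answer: $\frac{10366627397}{4459001424} \approx 2.3249$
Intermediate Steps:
$G = -2$ ($G = - \frac{7}{8} + \frac{-39 - -30}{8} = - \frac{7}{8} + \frac{-39 + 30}{8} = - \frac{7}{8} + \frac{1}{8} \left(-9\right) = - \frac{7}{8} - \frac{9}{8} = -2$)
$O = -109$ ($O = \frac{1}{3} \left(-327\right) = -109$)
$U{\left(g \right)} = -12 + \frac{3}{-2 + g}$ ($U{\left(g \right)} = -12 + \frac{3}{g - 2} = -12 + \frac{3}{-2 + g}$)
$Z = 179267$ ($Z = -5 + 179272 = 179267$)
$\frac{U{\left(O \right)}}{95343} + \frac{Z}{77104} = \frac{3 \frac{1}{-2 - 109} \left(9 - -436\right)}{95343} + \frac{179267}{77104} = \frac{3 \left(9 + 436\right)}{-111} \cdot \frac{1}{95343} + 179267 \cdot \frac{1}{77104} = 3 \left(- \frac{1}{111}\right) 445 \cdot \frac{1}{95343} + \frac{179267}{77104} = \left(- \frac{445}{37}\right) \frac{1}{95343} + \frac{179267}{77104} = - \frac{445}{3527691} + \frac{179267}{77104} = \frac{10366627397}{4459001424}$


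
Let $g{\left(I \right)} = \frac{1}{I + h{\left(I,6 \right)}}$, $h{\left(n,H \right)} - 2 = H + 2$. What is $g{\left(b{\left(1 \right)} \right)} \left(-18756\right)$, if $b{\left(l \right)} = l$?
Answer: $- \frac{18756}{11} \approx -1705.1$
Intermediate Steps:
$h{\left(n,H \right)} = 4 + H$ ($h{\left(n,H \right)} = 2 + \left(H + 2\right) = 2 + \left(2 + H\right) = 4 + H$)
$g{\left(I \right)} = \frac{1}{10 + I}$ ($g{\left(I \right)} = \frac{1}{I + \left(4 + 6\right)} = \frac{1}{I + 10} = \frac{1}{10 + I}$)
$g{\left(b{\left(1 \right)} \right)} \left(-18756\right) = \frac{1}{10 + 1} \left(-18756\right) = \frac{1}{11} \left(-18756\right) = - \frac{18756}{11}$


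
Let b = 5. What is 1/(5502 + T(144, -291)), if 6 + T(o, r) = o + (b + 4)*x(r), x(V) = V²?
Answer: 1/767769 ≈ 1.3025e-6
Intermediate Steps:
T(o, r) = -6 + o + 9*r² (T(o, r) = -6 + (o + (5 + 4)*r²) = -6 + (o + 9*r²) = -6 + o + 9*r²)
1/(5502 + T(144, -291)) = 1/(5502 + (-6 + 144 + 9*(-291)²)) = 1/(5502 + (-6 + 144 + 9*84681)) = 1/(5502 + (-6 + 144 + 762129)) = 1/(5502 + 762267) = 1/767769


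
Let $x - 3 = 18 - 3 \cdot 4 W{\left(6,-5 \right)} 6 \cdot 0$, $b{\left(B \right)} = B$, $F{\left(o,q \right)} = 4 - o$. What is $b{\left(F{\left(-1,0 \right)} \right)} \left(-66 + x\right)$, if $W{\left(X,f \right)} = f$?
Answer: $-225$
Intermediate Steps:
$x = 21$ ($x = 3 + \left(18 - 3 \cdot 4 \left(-5\right) 6 \cdot 0\right) = 3 + \left(18 - 12 \left(\left(-30\right) 0\right)\right) = 3 + \left(18 - 12 \cdot 0\right) = 3 + \left(18 - 0\right) = 3 + \left(18 + 0\right) = 3 + 18 = 21$)
$b{\left(F{\left(-1,0 \right)} \right)} \left(-66 + x\right) = \left(4 - -1\right) \left(-66 + 21\right) = \left(4 + 1\right) \left(-45\right) = 5 \left(-45\right) = -225$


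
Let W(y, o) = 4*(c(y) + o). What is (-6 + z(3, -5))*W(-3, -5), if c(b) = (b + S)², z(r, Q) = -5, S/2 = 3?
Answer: -176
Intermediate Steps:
S = 6 (S = 2*3 = 6)
c(b) = (6 + b)² (c(b) = (b + 6)² = (6 + b)²)
W(y, o) = 4*o + 4*(6 + y)² (W(y, o) = 4*((6 + y)² + o) = 4*(o + (6 + y)²) = 4*o + 4*(6 + y)²)
(-6 + z(3, -5))*W(-3, -5) = (-6 - 5)*(4*(-5) + 4*(6 - 3)²) = -11*(-20 + 4*3²) = -11*(-20 + 4*9) = -11*(-20 + 36) = -11*16 = -176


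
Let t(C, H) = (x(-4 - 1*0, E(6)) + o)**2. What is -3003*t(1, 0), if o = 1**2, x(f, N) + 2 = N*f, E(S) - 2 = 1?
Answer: -507507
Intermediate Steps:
E(S) = 3 (E(S) = 2 + 1 = 3)
x(f, N) = -2 + N*f
o = 1
t(C, H) = 169 (t(C, H) = ((-2 + 3*(-4 - 1*0)) + 1)**2 = ((-2 + 3*(-4 + 0)) + 1)**2 = ((-2 + 3*(-4)) + 1)**2 = ((-2 - 12) + 1)**2 = (-14 + 1)**2 = (-13)**2 = 169)
-3003*t(1, 0) = -3003*169 = -507507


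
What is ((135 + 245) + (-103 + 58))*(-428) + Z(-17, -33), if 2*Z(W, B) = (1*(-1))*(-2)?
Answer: -143379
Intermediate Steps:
Z(W, B) = 1 (Z(W, B) = ((1*(-1))*(-2))/2 = (-1*(-2))/2 = (1/2)*2 = 1)
((135 + 245) + (-103 + 58))*(-428) + Z(-17, -33) = ((135 + 245) + (-103 + 58))*(-428) + 1 = (380 - 45)*(-428) + 1 = 335*(-428) + 1 = -143380 + 1 = -143379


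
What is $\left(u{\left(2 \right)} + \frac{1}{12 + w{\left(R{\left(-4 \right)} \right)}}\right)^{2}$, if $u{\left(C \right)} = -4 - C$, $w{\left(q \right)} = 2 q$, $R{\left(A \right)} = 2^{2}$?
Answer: $\frac{14161}{400} \approx 35.402$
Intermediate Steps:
$R{\left(A \right)} = 4$
$\left(u{\left(2 \right)} + \frac{1}{12 + w{\left(R{\left(-4 \right)} \right)}}\right)^{2} = \left(\left(-4 - 2\right) + \frac{1}{12 + 2 \cdot 4}\right)^{2} = \left(\left(-4 - 2\right) + \frac{1}{12 + 8}\right)^{2} = \left(-6 + \frac{1}{20}\right)^{2} = \left(- \frac{119}{20}\right)^{2} = \frac{14161}{400}$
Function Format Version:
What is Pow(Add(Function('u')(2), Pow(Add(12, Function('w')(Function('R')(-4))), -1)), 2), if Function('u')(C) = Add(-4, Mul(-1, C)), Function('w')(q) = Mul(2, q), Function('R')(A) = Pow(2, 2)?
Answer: Rational(14161, 400) ≈ 35.402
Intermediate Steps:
Function('R')(A) = 4
Pow(Add(Function('u')(2), Pow(Add(12, Function('w')(Function('R')(-4))), -1)), 2) = Pow(Add(Add(-4, Mul(-1, 2)), Pow(Add(12, Mul(2, 4)), -1)), 2) = Pow(Add(Add(-4, -2), Pow(Add(12, 8), -1)), 2) = Pow(Add(-6, Pow(20, -1)), 2) = Pow(Add(-6, Rational(1, 20)), 2) = Pow(Rational(-119, 20), 2) = Rational(14161, 400)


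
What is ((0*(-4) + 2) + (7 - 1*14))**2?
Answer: 25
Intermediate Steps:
((0*(-4) + 2) + (7 - 1*14))**2 = ((0 + 2) + (7 - 14))**2 = (2 - 7)**2 = (-5)**2 = 25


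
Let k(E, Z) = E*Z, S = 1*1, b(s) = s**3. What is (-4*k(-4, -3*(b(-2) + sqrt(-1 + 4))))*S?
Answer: 384 - 48*sqrt(3) ≈ 300.86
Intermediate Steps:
S = 1
(-4*k(-4, -3*(b(-2) + sqrt(-1 + 4))))*S = -(-16)*(-3*((-2)**3 + sqrt(-1 + 4)))*1 = -(-16)*(-3*(-8 + sqrt(3)))*1 = -(-16)*(24 - 3*sqrt(3))*1 = -4*(-96 + 12*sqrt(3))*1 = (384 - 48*sqrt(3))*1 = 384 - 48*sqrt(3)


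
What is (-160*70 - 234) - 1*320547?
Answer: -331981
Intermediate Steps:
(-160*70 - 234) - 1*320547 = (-11200 - 234) - 320547 = -11434 - 320547 = -331981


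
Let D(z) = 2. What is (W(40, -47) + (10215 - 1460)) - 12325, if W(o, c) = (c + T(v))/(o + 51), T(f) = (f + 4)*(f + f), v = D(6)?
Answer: -324893/91 ≈ -3570.3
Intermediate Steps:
v = 2
T(f) = 2*f*(4 + f) (T(f) = (4 + f)*(2*f) = 2*f*(4 + f))
W(o, c) = (24 + c)/(51 + o) (W(o, c) = (c + 2*2*(4 + 2))/(o + 51) = (c + 2*2*6)/(51 + o) = (c + 24)/(51 + o) = (24 + c)/(51 + o))
(W(40, -47) + (10215 - 1460)) - 12325 = ((24 - 47)/(51 + 40) + (10215 - 1460)) - 12325 = (-23/91 + 8755) - 12325 = 796682/91 - 12325 = -324893/91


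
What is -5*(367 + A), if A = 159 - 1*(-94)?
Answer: -3100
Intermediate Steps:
A = 253 (A = 159 + 94 = 253)
-5*(367 + A) = -5*(367 + 253) = -5*620 = -3100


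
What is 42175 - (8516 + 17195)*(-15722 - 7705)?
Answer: 602373772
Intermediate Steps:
42175 - (8516 + 17195)*(-15722 - 7705) = 42175 - 25711*(-23427) = 42175 - 1*(-602331597) = 42175 + 602331597 = 602373772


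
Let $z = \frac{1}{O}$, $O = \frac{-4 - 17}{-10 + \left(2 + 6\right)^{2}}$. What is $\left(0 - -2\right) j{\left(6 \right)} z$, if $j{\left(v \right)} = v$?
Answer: $- \frac{216}{7} \approx -30.857$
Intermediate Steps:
$O = - \frac{7}{18}$ ($O = - \frac{21}{-10 + 8^{2}} = - \frac{21}{-10 + 64} = - \frac{21}{54} = \left(-21\right) \frac{1}{54} = - \frac{7}{18} \approx -0.38889$)
$z = - \frac{18}{7}$ ($z = \frac{1}{- \frac{7}{18}} = - \frac{18}{7} \approx -2.5714$)
$\left(0 - -2\right) j{\left(6 \right)} z = \left(0 - -2\right) 6 \left(- \frac{18}{7}\right) = \left(0 + 2\right) 6 \left(- \frac{18}{7}\right) = 2 \cdot 6 \left(- \frac{18}{7}\right) = 12 \left(- \frac{18}{7}\right) = - \frac{216}{7}$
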